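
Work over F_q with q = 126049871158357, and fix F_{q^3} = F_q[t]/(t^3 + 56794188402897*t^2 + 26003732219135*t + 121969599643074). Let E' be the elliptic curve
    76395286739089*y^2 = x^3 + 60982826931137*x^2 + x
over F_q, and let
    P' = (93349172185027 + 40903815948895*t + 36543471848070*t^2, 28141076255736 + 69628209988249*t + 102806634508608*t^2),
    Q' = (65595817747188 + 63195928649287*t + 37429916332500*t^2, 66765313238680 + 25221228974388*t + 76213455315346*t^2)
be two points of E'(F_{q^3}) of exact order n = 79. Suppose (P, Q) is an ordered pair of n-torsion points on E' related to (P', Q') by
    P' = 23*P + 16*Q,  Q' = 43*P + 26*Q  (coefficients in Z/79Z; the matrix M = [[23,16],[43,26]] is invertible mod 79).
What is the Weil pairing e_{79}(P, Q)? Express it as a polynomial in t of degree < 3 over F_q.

36975226142746 + 110363366695830*t + 48301763008540*t^2

Alternating bilinearity on E[79] (values in mu_{79} in F_{126049871158357^3}) gives e(P',Q') = e(P,Q)^det(M).
det M = 23*26 - 16*43 = -90 = 68 (mod 79); 68^{-1} = 43 (mod 79).
Set x_W=4018294832603*u+110564400810047, y_W=4018294832603*v; then E': y_W^2=x_W^3+33834348788233.
7-bit Miller (1001111) on E'/F_{126049871158357} with a'=0, b'=33834348788233: accumulate tangent/chord ratios at Q'+S and P'+S'.
Miller gives e_{79}(P',Q') = 124037792567831 + 100651644344357*t + 112061111023700*t^2 in F_{126049871158357^3}.
e_{79}(P,Q) = (124037792567831 + 100651644344357*t + 112061111023700*t^2)^{43} = 36975226142746 + 110363366695830*t + 48301763008540*t^2.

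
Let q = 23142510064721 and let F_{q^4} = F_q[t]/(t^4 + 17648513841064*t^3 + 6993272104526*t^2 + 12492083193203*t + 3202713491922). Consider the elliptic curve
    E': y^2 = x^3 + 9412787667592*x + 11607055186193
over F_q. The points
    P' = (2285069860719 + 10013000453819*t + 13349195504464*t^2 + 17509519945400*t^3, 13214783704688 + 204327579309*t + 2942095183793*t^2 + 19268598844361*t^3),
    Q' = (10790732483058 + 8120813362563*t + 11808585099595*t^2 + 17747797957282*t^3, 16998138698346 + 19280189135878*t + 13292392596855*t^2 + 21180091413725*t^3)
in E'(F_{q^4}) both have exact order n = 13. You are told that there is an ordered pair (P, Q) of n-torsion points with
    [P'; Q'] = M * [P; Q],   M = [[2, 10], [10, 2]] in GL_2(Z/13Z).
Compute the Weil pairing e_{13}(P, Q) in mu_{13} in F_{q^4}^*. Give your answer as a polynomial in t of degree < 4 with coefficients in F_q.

e_{13}(aP+bQ,cP+dQ) = e_{13}(P,Q)^(ad-bc); with (a,b,c,d)=(2,10,10,2) this gives the det-13 law.
Hence e(P,Q) = e(P',Q')^{5} where 5 = 8^{-1} mod 13.
Run Miller on y^2=x^3+9412787667592*x+11607055186193 over F_{23142510064721}: ladder 1101 (4 bits); e = f_P(D_Q)/f_Q(D_P).
The quotient is 11411757588701 + 17089273828492*t + 11417136046516*t^2 + 4306554062900*t^3.
Finally e_{13}(P,Q) = 8395083899829 + 8157555053315*t + 21573874320894*t^2 + 14491259220965*t^3.

8395083899829 + 8157555053315*t + 21573874320894*t^2 + 14491259220965*t^3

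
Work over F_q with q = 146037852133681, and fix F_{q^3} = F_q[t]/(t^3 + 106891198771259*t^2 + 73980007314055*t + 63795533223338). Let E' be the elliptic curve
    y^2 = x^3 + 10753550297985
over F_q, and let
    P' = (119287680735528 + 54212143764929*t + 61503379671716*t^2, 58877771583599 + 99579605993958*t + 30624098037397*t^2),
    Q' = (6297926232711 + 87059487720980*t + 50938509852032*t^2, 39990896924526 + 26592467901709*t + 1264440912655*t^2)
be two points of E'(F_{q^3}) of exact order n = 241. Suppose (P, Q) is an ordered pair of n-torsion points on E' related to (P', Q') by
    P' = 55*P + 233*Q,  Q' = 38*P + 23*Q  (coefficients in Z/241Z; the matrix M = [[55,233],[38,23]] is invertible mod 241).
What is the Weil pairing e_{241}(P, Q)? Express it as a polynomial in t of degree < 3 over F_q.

116531818975858 + 98820641375063*t + 55890493861084*t^2

e_{241} is bilinear + alternating on E[241], so e_{241}(55*P + 233*Q, 38*P + 23*Q) = e_{241}(P,Q)^(55*23-233*38).
Inverting 123 mod 241: 145. Thus e_{241}(P,Q) = e(P',Q')^{145}.
Run Miller on y^2=x^3+10753550297985 over F_{146037852133681}: ladder 11110001 (8 bits); e = f_P(D_Q)/f_Q(D_P).
e_{241}(P',Q') = 51824794648168 + 61554013135020*t + 113999890035089*t^2.
Finally e_{241}(P,Q) = 116531818975858 + 98820641375063*t + 55890493861084*t^2.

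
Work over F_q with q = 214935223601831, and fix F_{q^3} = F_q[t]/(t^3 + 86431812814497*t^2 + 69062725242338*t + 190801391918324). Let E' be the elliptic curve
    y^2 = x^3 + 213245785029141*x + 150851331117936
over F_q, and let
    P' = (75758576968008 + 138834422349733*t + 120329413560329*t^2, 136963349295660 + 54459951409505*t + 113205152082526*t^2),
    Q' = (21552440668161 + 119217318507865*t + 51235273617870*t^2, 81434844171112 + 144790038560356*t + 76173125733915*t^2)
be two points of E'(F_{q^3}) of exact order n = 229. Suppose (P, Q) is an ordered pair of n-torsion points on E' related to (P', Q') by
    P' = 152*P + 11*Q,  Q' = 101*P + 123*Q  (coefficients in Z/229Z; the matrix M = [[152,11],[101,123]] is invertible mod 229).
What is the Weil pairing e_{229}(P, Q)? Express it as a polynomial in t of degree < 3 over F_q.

157790789418172 + 209220983013829*t + 172244498690237*t^2

e_{229}(aP+bQ,cP+dQ) = e_{229}(P,Q)^(ad-bc); with (a,b,c,d)=(152,11,101,123) this gives the det-229 law.
Hence e(P,Q) = e(P',Q')^{62} where 62 = 181^{-1} mod 229.
8-bit Miller (11100101) on E'/F_{214935223601831} with a'=213245785029141, b'=150851331117936: accumulate tangent/chord ratios at Q'+S and P'+S'.
e_{229}(P',Q') = 140310872009886 + 71498591148991*t + 78684371088997*t^2.
(140310872009886 + 71498591148991*t + 78684371088997*t^2)^{62} mod (214935223601831,f) = 157790789418172 + 209220983013829*t + 172244498690237*t^2.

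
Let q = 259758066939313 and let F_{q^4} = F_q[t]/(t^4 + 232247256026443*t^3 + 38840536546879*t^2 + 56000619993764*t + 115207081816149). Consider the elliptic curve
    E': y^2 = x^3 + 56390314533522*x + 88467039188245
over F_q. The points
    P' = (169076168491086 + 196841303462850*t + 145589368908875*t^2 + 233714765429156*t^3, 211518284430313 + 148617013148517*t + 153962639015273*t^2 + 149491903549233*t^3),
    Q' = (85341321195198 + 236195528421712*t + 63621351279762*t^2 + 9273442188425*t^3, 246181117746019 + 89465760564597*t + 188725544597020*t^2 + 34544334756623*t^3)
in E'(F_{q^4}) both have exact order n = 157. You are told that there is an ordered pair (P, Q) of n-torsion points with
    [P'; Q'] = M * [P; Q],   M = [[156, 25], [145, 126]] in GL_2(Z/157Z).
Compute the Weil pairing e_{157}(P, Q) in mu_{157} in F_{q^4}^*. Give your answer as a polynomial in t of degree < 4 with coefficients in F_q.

81752565867693 + 4267393732333*t + 46630037947165*t^2 + 7793341601767*t^3

Since e_{157}(P,P)=e_{157}(Q,Q)=1 and e_{157}(Q,P)=e_{157}(P,Q)^{-1}, expanding e_{157}(156*P + 25*Q,145*P + 126*Q) leaves e(P,Q)^det(M).
So e_{157}(P,Q) = e_{157}(P',Q')^{37}, since 17*37 = 1 mod 157.
n = 157 = (10011101)_2 (8 bits, wt 5); accumulate f_{157,P'}(Q'+S)/f_{157,P'}(S) along the 7-step ladder.
The quotient is 162042008965618 + 237727354569264*t + 155643175288094*t^2 + 58984783716091*t^3.
Thus e_{157}(P,Q) = 81752565867693 + 4267393732333*t + 46630037947165*t^2 + 7793341601767*t^3.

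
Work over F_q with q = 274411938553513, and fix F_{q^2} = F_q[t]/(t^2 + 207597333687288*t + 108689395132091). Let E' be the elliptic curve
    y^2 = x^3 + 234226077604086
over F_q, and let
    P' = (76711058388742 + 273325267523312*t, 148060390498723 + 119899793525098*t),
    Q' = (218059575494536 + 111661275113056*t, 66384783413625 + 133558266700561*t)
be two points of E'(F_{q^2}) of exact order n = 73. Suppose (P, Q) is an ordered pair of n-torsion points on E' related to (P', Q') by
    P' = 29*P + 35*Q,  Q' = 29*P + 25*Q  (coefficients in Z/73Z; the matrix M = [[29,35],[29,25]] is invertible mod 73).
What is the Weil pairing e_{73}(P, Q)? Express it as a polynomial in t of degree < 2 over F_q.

220432480705637 + 216966395753241*t

Under M = [[29,35],[29,25]] in GL_2(Z/73), e_{73}(P',Q') = e_{73}(P,Q)^(29*25-35*29 mod 73).
29*25 - 35*29 = -290; reduced mod 73: det = 2, inverse 37.
Build f_{73,P'} and f_{73,Q'} via the 7-bit ladder of 73=1001001_2; evaluate at shifted divisors; quotient in F_{274411938553513^2}.
Result: e(P',Q') = 21696596427733 + 66986352469272*t.
Hence e(P,Q) = 220432480705637 + 216966395753241*t in F_{274411938553513^2}^*.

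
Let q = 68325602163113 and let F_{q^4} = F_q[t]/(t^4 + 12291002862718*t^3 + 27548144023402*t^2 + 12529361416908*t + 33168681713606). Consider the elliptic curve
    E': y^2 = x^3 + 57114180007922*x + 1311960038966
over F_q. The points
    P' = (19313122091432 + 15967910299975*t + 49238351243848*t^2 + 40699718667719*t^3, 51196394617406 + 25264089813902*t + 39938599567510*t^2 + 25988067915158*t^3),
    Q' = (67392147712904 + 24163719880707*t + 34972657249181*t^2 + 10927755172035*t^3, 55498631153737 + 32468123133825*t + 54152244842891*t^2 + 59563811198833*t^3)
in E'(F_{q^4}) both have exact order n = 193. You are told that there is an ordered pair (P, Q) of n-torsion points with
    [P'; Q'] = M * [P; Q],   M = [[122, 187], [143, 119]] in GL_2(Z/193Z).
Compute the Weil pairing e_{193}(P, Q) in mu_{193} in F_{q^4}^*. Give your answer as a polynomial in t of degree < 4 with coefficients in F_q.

e_{193} is bilinear + alternating on E[193], so e_{193}(122*P + 187*Q, 143*P + 119*Q) = e_{193}(P,Q)^(122*119-187*143).
Hence e(P,Q) = e(P',Q')^{3} where 3 = 129^{-1} mod 193.
Run Miller on y^2=x^3+57114180007922*x+1311960038966 over F_{68325602163113}: ladder 11000001 (8 bits); e = f_P(D_Q)/f_Q(D_P).
Result: e(P',Q') = 11963899002825 + 4125234404760*t + 50810128813563*t^2 + 47519271701800*t^3.
Thus e_{193}(P,Q) = 29633474100534 + 41246402906137*t + 68045700319104*t^2 + 2231093692750*t^3.

29633474100534 + 41246402906137*t + 68045700319104*t^2 + 2231093692750*t^3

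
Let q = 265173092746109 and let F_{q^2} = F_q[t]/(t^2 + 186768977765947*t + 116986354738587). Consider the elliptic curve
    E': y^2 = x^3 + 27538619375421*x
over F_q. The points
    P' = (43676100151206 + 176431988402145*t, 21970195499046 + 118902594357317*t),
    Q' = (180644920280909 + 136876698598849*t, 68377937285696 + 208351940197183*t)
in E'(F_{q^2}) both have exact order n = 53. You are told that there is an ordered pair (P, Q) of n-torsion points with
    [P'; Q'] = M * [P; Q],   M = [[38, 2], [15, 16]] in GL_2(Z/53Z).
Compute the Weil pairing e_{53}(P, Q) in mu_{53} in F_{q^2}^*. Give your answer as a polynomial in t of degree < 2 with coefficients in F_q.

e_{53} is bilinear + alternating on E[53], so e_{53}(38*P + 2*Q, 15*P + 16*Q) = e_{53}(P,Q)^(38*16-2*15).
38*16 - 2*15 = 578; reduced mod 53: det = 48, inverse 21.
Miller loop for e_{53} over F_{265173092746109^2}: bits of 53 = 110101; 5 double steps + 3 add steps, l/v at each.
e_{53}(P',Q') = 31839296982789 + 5348212489473*t.
e_{53}(P,Q) = (31839296982789 + 5348212489473*t)^{21} = 110463015115778 + 144666755406303*t.

110463015115778 + 144666755406303*t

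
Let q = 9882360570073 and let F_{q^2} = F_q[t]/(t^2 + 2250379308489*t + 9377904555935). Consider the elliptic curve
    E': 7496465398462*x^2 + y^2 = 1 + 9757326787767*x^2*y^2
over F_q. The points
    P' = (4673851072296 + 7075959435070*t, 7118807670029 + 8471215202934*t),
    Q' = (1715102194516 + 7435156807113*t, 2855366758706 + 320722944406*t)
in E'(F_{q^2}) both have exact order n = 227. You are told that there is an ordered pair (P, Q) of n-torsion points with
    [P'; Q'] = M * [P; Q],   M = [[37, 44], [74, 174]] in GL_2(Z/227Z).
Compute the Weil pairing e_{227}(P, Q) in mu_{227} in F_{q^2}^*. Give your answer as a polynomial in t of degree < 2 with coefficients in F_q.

The 227-Weil pairing on E[227] over F_{9882360570073} is alternating-bilinear: e_{227}(P',Q') = e_{227}(P,Q)^det(M).
Hence e(P,Q) = e(P',Q')^{57} where 57 = 4^{-1} mod 227.
Map (x,y)_Ed via u=(1+y)/(1-y), v=(1+y)/((1-y)x) to Montgomery A=3575970015792,B=7404055962764; then to (a',b')=(1861848981511,1765914044235).
Run Miller on y^2=x^3+1861848981511*x+1765914044235 over F_{9882360570073}: ladder 11100011 (8 bits); e = f_P(D_Q)/f_Q(D_P).
Miller gives e_{227}(P',Q') = 280110875282 + 4227255387602*t in F_{9882360570073^2}.
Raise to 57: e(P,Q) = 4980817209168 + 100395715928*t in mu_{227}.

4980817209168 + 100395715928*t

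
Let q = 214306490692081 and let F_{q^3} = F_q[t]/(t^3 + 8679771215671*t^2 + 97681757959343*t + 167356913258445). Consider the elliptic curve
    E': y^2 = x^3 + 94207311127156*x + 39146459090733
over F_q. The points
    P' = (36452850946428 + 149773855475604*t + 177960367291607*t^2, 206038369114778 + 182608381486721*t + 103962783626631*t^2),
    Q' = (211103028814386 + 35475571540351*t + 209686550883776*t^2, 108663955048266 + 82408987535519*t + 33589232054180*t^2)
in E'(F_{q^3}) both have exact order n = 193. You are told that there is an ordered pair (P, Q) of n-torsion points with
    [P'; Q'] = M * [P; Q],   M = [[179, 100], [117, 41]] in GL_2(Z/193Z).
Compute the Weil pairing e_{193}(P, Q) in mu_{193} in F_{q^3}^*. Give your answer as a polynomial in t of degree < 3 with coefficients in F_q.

91286153690123 + 57189370176952*t + 206690290104818*t^2

The 193-Weil pairing on E[193] over F_{214306490692081} is alternating-bilinear: e_{193}(P',Q') = e_{193}(P,Q)^det(M).
Inverting 78 mod 193: 146. Thus e_{193}(P,Q) = e(P',Q')^{146}.
Run Miller on y^2=x^3+94207311127156*x+39146459090733 over F_{214306490692081}: ladder 11000001 (8 bits); e = f_P(D_Q)/f_Q(D_P).
Miller gives e_{193}(P',Q') = 44360745569568 + 115044737081951*t + 152073175963648*t^2 in F_{214306490692081^3}.
Hence e(P,Q) = 91286153690123 + 57189370176952*t + 206690290104818*t^2 in F_{214306490692081^3}^*.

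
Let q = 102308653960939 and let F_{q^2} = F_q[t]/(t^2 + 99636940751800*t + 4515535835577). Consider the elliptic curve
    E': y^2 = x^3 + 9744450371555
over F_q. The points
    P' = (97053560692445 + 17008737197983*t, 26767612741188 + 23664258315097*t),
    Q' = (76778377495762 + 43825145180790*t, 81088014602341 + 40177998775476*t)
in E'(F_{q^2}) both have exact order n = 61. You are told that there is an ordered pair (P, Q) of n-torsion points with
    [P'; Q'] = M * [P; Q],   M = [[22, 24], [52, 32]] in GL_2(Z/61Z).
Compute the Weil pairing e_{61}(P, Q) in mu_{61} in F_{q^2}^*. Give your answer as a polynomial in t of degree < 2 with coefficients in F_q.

e_{61}(aP+bQ,cP+dQ) = e_{61}(P,Q)^(ad-bc); with (a,b,c,d)=(22,24,52,32) this gives the det-61 law.
Hence e(P,Q) = e(P',Q')^{49} where 49 = 5^{-1} mod 61.
Run Miller on y^2=x^3+9744450371555 over F_{102308653960939}: ladder 111101 (6 bits); e = f_P(D_Q)/f_Q(D_P).
The quotient is 57258917794922 + 57688765218328*t.
(57258917794922 + 57688765218328*t)^{49} mod (102308653960939,f) = 88685459378919 + 35772891900369*t.

88685459378919 + 35772891900369*t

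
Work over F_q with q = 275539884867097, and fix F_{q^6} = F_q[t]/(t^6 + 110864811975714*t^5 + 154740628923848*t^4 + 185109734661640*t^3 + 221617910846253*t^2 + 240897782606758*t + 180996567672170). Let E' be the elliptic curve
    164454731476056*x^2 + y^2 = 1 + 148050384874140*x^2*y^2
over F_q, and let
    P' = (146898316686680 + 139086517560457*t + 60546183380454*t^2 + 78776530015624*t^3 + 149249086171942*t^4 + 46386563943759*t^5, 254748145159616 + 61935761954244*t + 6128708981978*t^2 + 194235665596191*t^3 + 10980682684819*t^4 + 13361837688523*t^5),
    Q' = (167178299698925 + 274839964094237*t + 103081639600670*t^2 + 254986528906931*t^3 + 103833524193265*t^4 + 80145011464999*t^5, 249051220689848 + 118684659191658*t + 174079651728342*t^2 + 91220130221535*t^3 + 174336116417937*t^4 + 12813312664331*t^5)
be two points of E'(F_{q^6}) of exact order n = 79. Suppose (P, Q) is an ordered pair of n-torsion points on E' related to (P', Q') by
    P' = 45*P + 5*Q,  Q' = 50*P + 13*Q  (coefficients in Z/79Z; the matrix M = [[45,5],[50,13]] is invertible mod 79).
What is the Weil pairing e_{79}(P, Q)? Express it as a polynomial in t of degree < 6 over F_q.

134012917924523 + 170023103620871*t + 232176193573477*t^2 + 111002415956967*t^3 + 265214266550969*t^4 + 48925312993660*t^5

Alternating bilinearity on E[79] (values in mu_{79} in F_{275539884867097^6}) gives e(P',Q') = e(P,Q)^det(M).
det(M) mod 79 = 19; its inverse in (Z/79)^* is 25 (check: 19*25 mod 79 = 1).
Edwards a_E,d_E -> Montgomery A=245172829016920,B=144796166340216 -> Weierstrass 201671593358924,108985564804379 via alpha=52084186058366,beta=4101086650479.
Run Miller on y^2=x^3+201671593358924*x+108985564804379 over F_{275539884867097}: ladder 1001111 (7 bits); e = f_P(D_Q)/f_Q(D_P).
Result: e(P',Q') = 176770430931297 + 85139948272365*t + 84773847399381*t^2 + 172862126899726*t^3 + 46669878666398*t^4 + 170907851566886*t^5.
Raise to 25: e(P,Q) = 134012917924523 + 170023103620871*t + 232176193573477*t^2 + 111002415956967*t^3 + 265214266550969*t^4 + 48925312993660*t^5 in mu_{79}.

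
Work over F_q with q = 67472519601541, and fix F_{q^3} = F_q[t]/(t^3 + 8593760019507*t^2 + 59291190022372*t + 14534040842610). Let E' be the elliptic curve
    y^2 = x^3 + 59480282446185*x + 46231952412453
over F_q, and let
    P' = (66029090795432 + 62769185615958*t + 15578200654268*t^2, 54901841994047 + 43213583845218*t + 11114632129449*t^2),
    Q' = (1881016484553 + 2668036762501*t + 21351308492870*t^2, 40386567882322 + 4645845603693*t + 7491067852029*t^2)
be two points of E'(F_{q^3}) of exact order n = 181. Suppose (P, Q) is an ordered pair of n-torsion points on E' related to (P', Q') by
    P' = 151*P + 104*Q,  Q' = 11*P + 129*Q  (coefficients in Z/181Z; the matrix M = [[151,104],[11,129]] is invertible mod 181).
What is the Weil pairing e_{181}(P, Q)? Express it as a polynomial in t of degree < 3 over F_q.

The 181-Weil pairing on E[181] over F_{67472519601541} is alternating-bilinear: e_{181}(P',Q') = e_{181}(P,Q)^det(M).
151*129 - 104*11 = 18335; reduced mod 181: det = 54, inverse 57.
Build f_{181,P'} and f_{181,Q'} via the 8-bit ladder of 181=10110101_2; evaluate at shifted divisors; quotient in F_{67472519601541^3}.
e_{181}(P',Q') = 5009158071573 + 47933563062692*t + 36829189256046*t^2.
Finally e_{181}(P,Q) = 25412713123134 + 48381771262667*t + 66196307936921*t^2.

25412713123134 + 48381771262667*t + 66196307936921*t^2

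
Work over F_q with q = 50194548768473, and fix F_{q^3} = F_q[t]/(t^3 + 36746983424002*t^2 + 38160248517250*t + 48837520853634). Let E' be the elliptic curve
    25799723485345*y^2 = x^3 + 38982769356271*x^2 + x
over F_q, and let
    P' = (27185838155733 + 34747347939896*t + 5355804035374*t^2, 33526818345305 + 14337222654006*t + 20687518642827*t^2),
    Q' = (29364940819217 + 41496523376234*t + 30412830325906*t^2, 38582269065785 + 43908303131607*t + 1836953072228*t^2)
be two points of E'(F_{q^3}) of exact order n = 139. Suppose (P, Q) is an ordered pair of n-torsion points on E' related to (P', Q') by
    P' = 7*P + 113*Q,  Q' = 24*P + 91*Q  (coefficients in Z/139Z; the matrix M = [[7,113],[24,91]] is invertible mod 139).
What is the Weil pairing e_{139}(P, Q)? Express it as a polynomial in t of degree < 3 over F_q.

Since e_{139}(P,P)=e_{139}(Q,Q)=1 and e_{139}(Q,P)=e_{139}(P,Q)^{-1}, expanding e_{139}(7*P + 113*Q,24*P + 91*Q) leaves e(P,Q)^det(M).
7*91 - 113*24 = -2075; reduced mod 139: det = 10, inverse 14.
Set x_W=6884759190840*u+7618801165172, y_W=6884759190840*v; then E': y_W^2=x_W^3+15759596323086*x_W+43920523668860.
Build f_{139,P'} and f_{139,Q'} via the 8-bit ladder of 139=10001011_2; evaluate at shifted divisors; quotient in F_{50194548768473^3}.
f_P(D_Q)/f_Q(D_P) = 28655783378183 + 26010914924677*t + 33514953247933*t^2.
Raise to 14: e(P,Q) = 20492606697645 + 12255882678891*t + 28494093163948*t^2 in mu_{139}.

20492606697645 + 12255882678891*t + 28494093163948*t^2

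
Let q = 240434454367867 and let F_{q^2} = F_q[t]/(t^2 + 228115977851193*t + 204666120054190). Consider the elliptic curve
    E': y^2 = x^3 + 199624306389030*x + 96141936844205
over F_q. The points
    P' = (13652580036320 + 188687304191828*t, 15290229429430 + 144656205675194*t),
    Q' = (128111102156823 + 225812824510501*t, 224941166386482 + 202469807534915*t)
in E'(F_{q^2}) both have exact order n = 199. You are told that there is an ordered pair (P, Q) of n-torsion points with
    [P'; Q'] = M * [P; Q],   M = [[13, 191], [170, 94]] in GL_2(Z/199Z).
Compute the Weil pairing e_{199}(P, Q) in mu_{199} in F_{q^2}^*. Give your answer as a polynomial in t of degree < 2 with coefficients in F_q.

199981820463986 + 225839083996373*t

e_{199}(aP+bQ,cP+dQ) = e_{199}(P,Q)^(ad-bc); with (a,b,c,d)=(13,191,170,94) this gives the det-199 law.
13*94 - 191*170 = -31248; reduced mod 199: det = 194, inverse 159.
Run Miller on y^2=x^3+199624306389030*x+96141936844205 over F_{240434454367867}: ladder 11000111 (8 bits); e = f_P(D_Q)/f_Q(D_P).
Result: e(P',Q') = 62488884218558 + 212062922636604*t.
Finally e_{199}(P,Q) = 199981820463986 + 225839083996373*t.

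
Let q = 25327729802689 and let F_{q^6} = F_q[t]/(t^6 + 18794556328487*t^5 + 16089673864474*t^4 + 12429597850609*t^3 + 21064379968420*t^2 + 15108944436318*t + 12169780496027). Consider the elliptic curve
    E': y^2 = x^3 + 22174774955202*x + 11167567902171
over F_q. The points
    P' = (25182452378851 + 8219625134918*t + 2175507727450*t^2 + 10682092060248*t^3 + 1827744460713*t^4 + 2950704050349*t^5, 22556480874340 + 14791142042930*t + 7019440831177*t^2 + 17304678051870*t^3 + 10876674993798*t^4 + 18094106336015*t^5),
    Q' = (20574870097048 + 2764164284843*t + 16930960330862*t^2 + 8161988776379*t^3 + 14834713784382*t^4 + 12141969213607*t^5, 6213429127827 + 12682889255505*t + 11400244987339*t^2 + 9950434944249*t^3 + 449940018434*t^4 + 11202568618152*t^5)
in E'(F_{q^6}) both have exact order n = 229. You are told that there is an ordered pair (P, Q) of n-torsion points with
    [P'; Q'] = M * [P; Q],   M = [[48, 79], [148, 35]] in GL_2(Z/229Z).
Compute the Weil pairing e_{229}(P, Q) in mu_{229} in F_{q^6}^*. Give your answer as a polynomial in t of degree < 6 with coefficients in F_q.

Since e_{229}(P,P)=e_{229}(Q,Q)=1 and e_{229}(Q,P)=e_{229}(P,Q)^{-1}, expanding e_{229}(48*P + 79*Q,148*P + 35*Q) leaves e(P,Q)^det(M).
det(M) mod 229 = 64; its inverse in (Z/229)^* is 68 (check: 64*68 mod 229 = 1).
Miller loop for e_{229} over F_{25327729802689^6}: bits of 229 = 11100101; 7 double steps + 4 add steps, l/v at each.
Miller gives e_{229}(P',Q') = 6594537886462 + 11350177094293*t + 18546340690896*t^2 + 15634990614291*t^3 + 5337419493195*t^4 + 13965819239563*t^5 in F_{25327729802689^6}.
(6594537886462 + 11350177094293*t + 18546340690896*t^2 + 15634990614291*t^3 + 5337419493195*t^4 + 13965819239563*t^5)^{68} mod (25327729802689,f) = 6582765116065 + 12614186305693*t + 15438018020979*t^2 + 23995176821952*t^3 + 9511404875466*t^4 + 22092765622669*t^5.

6582765116065 + 12614186305693*t + 15438018020979*t^2 + 23995176821952*t^3 + 9511404875466*t^4 + 22092765622669*t^5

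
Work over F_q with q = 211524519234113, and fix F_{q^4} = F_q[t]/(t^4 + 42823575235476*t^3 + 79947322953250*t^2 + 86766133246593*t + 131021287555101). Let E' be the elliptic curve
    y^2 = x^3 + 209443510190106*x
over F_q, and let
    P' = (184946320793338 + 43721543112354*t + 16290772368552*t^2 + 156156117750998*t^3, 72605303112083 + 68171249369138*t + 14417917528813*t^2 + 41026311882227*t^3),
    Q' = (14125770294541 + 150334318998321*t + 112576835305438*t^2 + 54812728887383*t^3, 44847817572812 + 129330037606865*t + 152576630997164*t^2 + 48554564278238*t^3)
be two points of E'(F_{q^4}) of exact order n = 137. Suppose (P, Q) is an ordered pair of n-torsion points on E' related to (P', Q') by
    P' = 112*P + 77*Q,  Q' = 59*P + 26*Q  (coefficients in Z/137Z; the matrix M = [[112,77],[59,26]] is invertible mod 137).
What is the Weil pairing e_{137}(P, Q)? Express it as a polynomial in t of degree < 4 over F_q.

e_{137} is bilinear + alternating on E[137], so e_{137}(112*P + 77*Q, 59*P + 26*Q) = e_{137}(P,Q)^(112*26-77*59).
Hence e(P,Q) = e(P',Q')^{116} where 116 = 13^{-1} mod 137.
n = 137 = (10001001)_2 (8 bits, wt 3); accumulate f_{137,P'}(Q'+S)/f_{137,P'}(S) along the 7-step ladder.
Miller gives e_{137}(P',Q') = 85602085817251 + 30699265694786*t + 26127181027645*t^2 + 105941411125229*t^3 in F_{211524519234113^4}.
Thus e_{137}(P,Q) = 73003830065710 + 194908353585429*t + 159773422355557*t^2 + 92837079315370*t^3.

73003830065710 + 194908353585429*t + 159773422355557*t^2 + 92837079315370*t^3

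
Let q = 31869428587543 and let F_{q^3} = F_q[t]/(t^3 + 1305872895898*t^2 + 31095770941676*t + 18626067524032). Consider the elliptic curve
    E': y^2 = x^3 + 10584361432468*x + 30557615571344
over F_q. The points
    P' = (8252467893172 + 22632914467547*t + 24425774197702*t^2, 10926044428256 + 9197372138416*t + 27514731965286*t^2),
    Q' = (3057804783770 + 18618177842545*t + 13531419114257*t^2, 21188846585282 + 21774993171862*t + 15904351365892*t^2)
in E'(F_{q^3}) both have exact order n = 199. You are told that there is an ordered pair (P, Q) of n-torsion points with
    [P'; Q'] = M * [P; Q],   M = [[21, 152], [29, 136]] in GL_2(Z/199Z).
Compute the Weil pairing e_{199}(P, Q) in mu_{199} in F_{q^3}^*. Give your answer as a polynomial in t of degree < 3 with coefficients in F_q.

e_{199} is bilinear + alternating on E[199], so e_{199}(21*P + 152*Q, 29*P + 136*Q) = e_{199}(P,Q)^(21*136-152*29).
det(M) mod 199 = 40; its inverse in (Z/199)^* is 5 (check: 40*5 mod 199 = 1).
Build f_{199,P'} and f_{199,Q'} via the 8-bit ladder of 199=11000111_2; evaluate at shifted divisors; quotient in F_{31869428587543^3}.
The quotient is 12086676996070 + 10363646883953*t + 12856756874024*t^2.
e_{199}(P,Q) = (12086676996070 + 10363646883953*t + 12856756874024*t^2)^{5} = 4354012875203 + 16538089092369*t + 7243943978829*t^2.

4354012875203 + 16538089092369*t + 7243943978829*t^2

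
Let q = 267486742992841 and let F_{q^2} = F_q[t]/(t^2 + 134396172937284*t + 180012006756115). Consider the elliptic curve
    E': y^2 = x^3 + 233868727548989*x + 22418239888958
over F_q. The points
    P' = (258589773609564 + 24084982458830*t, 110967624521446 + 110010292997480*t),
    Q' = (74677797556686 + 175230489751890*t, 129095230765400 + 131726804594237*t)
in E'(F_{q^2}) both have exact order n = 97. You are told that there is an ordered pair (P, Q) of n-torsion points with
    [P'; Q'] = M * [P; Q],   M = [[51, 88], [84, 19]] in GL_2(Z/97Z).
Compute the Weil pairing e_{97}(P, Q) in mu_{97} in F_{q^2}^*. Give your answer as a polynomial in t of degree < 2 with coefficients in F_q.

Alternating bilinearity on E[97] (values in mu_{97} in F_{267486742992841^2}) gives e(P',Q') = e(P,Q)^det(M).
51*19 - 88*84 = -6423; reduced mod 97: det = 76, inverse 60.
Double-and-add over 1100001: 7-1 doublings, 3-1 additions; each step l_{T,T}/v_{2T} or l_{T,P'}/v at Q'+S for random S.
f_P(D_Q)/f_Q(D_P) = 129150286195148 + 108639110020912*t.
(129150286195148 + 108639110020912*t)^{60} mod (267486742992841,f) = 183566064351836 + 13939255830132*t.

183566064351836 + 13939255830132*t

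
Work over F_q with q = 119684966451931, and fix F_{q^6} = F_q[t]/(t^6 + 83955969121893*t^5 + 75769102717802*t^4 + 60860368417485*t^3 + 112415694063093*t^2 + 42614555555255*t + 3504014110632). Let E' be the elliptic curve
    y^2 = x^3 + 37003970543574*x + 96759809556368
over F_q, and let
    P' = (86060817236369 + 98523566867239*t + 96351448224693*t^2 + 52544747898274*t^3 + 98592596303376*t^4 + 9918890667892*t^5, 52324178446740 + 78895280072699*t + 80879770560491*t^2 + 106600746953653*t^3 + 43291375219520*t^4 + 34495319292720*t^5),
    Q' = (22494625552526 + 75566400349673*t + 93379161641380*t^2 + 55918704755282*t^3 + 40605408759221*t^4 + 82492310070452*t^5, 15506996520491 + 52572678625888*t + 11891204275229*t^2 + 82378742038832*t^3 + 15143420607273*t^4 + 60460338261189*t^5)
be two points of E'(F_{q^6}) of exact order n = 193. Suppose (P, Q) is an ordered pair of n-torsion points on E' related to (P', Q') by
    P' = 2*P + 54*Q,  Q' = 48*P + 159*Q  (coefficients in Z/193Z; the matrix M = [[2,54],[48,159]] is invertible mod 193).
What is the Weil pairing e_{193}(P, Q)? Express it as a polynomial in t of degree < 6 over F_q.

36969422891940 + 99526734212035*t + 19052918600001*t^2 + 110593405915708*t^3 + 110743024158103*t^4 + 105516785986694*t^5

The 193-Weil pairing on E[193] over F_{119684966451931} is alternating-bilinear: e_{193}(P',Q') = e_{193}(P,Q)^det(M).
det(M) mod 193 = 42; its inverse in (Z/193)^* is 23 (check: 42*23 mod 193 = 1).
n = 193 = (11000001)_2 (8 bits, wt 3); accumulate f_{193,P'}(Q'+S)/f_{193,P'}(S) along the 7-step ladder.
So e_{193}(P',Q') = 58189116844331 + 33975907540568*t + 42790128313384*t^2 + 5740637639192*t^3 + 78531053758635*t^4 + 64336865829842*t^5.
(58189116844331 + 33975907540568*t + 42790128313384*t^2 + 5740637639192*t^3 + 78531053758635*t^4 + 64336865829842*t^5)^{23} mod (119684966451931,f) = 36969422891940 + 99526734212035*t + 19052918600001*t^2 + 110593405915708*t^3 + 110743024158103*t^4 + 105516785986694*t^5.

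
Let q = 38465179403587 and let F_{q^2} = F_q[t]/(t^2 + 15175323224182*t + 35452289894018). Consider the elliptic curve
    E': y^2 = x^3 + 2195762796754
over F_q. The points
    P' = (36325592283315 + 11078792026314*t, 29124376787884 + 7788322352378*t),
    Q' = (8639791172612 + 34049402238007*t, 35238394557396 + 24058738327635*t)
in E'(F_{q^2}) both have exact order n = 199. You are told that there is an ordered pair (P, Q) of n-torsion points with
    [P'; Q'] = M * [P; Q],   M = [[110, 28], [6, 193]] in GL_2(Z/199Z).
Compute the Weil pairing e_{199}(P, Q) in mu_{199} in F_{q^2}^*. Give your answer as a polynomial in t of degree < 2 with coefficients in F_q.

14357311353965 + 9723981807755*t

Since e_{199}(P,P)=e_{199}(Q,Q)=1 and e_{199}(Q,P)=e_{199}(P,Q)^{-1}, expanding e_{199}(110*P + 28*Q,6*P + 193*Q) leaves e(P,Q)^det(M).
110*193 - 28*6 = 21062; reduced mod 199: det = 167, inverse 143.
Miller loop for e_{199} over F_{38465179403587^2}: bits of 199 = 11000111; 7 double steps + 4 add steps, l/v at each.
f_P(D_Q)/f_Q(D_P) = 34316913437717 + 21671658642439*t.
Finally e_{199}(P,Q) = 14357311353965 + 9723981807755*t.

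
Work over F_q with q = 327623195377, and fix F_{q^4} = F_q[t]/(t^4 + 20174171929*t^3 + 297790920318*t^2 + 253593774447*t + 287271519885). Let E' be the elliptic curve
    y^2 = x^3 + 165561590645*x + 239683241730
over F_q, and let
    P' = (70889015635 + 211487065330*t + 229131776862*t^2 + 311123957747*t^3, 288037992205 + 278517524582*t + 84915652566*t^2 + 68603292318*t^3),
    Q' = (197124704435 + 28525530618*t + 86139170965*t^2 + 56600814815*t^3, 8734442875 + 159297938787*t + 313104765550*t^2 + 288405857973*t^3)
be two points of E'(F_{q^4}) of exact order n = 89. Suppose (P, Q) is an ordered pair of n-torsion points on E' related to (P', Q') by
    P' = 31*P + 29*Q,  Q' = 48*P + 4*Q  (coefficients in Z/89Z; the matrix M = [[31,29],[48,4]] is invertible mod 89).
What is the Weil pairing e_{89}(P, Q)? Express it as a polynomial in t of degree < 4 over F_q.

Under M = [[31,29],[48,4]] in GL_2(Z/89), e_{89}(P',Q') = e_{89}(P,Q)^(31*4-29*48 mod 89).
31*4 - 29*48 = -1268; reduced mod 89: det = 67, inverse 4.
Run Miller on y^2=x^3+165561590645*x+239683241730 over F_{327623195377}: ladder 1011001 (7 bits); e = f_P(D_Q)/f_Q(D_P).
The quotient is 91654774642 + 184431553751*t + 267195018483*t^2 + 106330931383*t^3.
Hence e(P,Q) = 302602137191 + 124722099309*t + 212296319401*t^2 + 11974641734*t^3 in F_{327623195377^4}^*.

302602137191 + 124722099309*t + 212296319401*t^2 + 11974641734*t^3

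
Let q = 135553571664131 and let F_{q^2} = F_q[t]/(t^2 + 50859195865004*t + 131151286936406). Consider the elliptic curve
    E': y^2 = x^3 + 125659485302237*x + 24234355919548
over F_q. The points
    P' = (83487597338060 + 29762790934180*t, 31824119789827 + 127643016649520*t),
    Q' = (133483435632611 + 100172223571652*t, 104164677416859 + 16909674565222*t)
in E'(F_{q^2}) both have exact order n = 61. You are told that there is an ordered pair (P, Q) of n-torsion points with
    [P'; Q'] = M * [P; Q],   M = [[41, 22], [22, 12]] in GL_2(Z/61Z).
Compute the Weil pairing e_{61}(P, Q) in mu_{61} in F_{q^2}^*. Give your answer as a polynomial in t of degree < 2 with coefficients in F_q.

Under M = [[41,22],[22,12]] in GL_2(Z/61), e_{61}(P',Q') = e_{61}(P,Q)^(41*12-22*22 mod 61).
det M = 41*12 - 22*22 = 8 = 8 (mod 61); 8^{-1} = 23 (mod 61).
Build f_{61,P'} and f_{61,Q'} via the 6-bit ladder of 61=111101_2; evaluate at shifted divisors; quotient in F_{135553571664131^2}.
f_P(D_Q)/f_Q(D_P) = 70951122016540 + 3709560736708*t.
Finally e_{61}(P,Q) = 66210605333435 + 58894096976771*t.

66210605333435 + 58894096976771*t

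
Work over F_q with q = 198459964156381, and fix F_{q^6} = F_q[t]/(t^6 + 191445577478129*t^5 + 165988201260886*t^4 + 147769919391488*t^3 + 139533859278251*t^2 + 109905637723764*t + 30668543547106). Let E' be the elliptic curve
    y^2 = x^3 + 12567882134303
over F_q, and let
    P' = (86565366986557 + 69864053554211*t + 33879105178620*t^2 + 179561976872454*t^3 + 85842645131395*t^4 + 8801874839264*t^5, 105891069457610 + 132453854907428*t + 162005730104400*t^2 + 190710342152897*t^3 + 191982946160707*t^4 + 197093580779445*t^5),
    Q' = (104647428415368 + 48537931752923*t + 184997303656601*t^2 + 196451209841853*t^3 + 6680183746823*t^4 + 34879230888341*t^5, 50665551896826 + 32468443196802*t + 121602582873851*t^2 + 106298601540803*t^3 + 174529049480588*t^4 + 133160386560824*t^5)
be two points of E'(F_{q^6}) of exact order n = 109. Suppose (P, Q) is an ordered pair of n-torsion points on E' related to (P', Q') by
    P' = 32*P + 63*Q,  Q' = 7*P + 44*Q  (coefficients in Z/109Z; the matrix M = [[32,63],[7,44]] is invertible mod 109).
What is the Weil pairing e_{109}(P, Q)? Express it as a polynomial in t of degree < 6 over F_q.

63345732106507 + 76226630441413*t + 76713657914134*t^2 + 85369230468124*t^3 + 59627224972310*t^4 + 16251941408973*t^5

e_{109}(aP+bQ,cP+dQ) = e_{109}(P,Q)^(ad-bc); with (a,b,c,d)=(32,63,7,44) this gives the det-109 law.
det(M) mod 109 = 95; its inverse in (Z/109)^* is 70 (check: 95*70 mod 109 = 1).
n = 109 = (1101101)_2 (7 bits, wt 5); accumulate f_{109,P'}(Q'+S)/f_{109,P'}(S) along the 6-step ladder.
Result: e(P',Q') = 7631523086739 + 86366653220708*t + 59375958695354*t^2 + 165856323758021*t^3 + 52267097164867*t^4 + 46343592480782*t^5.
Hence e(P,Q) = 63345732106507 + 76226630441413*t + 76713657914134*t^2 + 85369230468124*t^3 + 59627224972310*t^4 + 16251941408973*t^5 in F_{198459964156381^6}^*.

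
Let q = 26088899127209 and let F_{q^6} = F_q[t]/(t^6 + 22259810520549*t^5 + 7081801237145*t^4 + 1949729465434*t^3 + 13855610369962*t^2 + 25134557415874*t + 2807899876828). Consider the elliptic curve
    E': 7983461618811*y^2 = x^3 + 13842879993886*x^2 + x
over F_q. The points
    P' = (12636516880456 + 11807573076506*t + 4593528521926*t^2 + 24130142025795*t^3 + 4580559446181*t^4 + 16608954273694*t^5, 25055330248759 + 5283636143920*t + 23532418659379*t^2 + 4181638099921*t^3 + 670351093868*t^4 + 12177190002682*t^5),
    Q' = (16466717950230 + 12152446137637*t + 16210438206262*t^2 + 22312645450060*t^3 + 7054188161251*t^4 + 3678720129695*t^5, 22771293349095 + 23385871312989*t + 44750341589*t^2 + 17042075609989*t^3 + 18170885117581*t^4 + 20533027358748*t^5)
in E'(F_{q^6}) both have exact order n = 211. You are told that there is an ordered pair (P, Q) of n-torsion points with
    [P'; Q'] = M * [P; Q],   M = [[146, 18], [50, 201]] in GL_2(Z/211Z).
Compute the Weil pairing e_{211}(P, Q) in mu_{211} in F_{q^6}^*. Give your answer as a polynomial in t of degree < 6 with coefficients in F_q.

5523795383799 + 551490063002*t + 1633217083430*t^2 + 2105096645028*t^3 + 17966768693162*t^4 + 10093113248668*t^5

Under M = [[146,18],[50,201]] in GL_2(Z/211), e_{211}(P',Q') = e_{211}(P,Q)^(146*201-18*50 mod 211).
So e_{211}(P,Q) = e_{211}(P',Q')^{119}, since 172*119 = 1 mod 211.
Set x_W=10116084282131*u+24660246190508, y_W=10116084282131*v; then E': y_W^2=x_W^3+14768267176170*x_W+6583164340797.
n = 211 = (11010011)_2 (8 bits, wt 5); accumulate f_{211,P'}(Q'+S)/f_{211,P'}(S) along the 7-step ladder.
Miller gives e_{211}(P',Q') = 10162715676670 + 5339428558961*t + 3084936461969*t^2 + 10622906399539*t^3 + 11249516223323*t^4 + 25743303114464*t^5 in F_{26088899127209^6}.
Hence e(P,Q) = 5523795383799 + 551490063002*t + 1633217083430*t^2 + 2105096645028*t^3 + 17966768693162*t^4 + 10093113248668*t^5 in F_{26088899127209^6}^*.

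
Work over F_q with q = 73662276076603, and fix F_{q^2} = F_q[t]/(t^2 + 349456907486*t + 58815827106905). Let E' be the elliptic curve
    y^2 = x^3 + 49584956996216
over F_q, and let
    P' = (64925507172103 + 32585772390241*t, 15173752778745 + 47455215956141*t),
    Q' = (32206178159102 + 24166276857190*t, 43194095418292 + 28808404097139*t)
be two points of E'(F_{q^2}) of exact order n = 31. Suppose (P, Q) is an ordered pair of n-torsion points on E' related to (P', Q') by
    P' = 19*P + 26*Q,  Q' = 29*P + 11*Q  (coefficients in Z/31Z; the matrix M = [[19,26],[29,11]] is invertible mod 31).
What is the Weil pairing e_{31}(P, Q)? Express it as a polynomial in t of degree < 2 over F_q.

72551529161600 + 22265370936522*t

Under M = [[19,26],[29,11]] in GL_2(Z/31), e_{31}(P',Q') = e_{31}(P,Q)^(19*11-26*29 mod 31).
Inverting 13 mod 31: 12. Thus e_{31}(P,Q) = e(P',Q')^{12}.
n = 31 = (11111)_2 (5 bits, wt 5); accumulate f_{31,P'}(Q'+S)/f_{31,P'}(S) along the 4-step ladder.
So e_{31}(P',Q') = 63937798031011 + 65052909351600*t.
(63937798031011 + 65052909351600*t)^{12} mod (73662276076603,f) = 72551529161600 + 22265370936522*t.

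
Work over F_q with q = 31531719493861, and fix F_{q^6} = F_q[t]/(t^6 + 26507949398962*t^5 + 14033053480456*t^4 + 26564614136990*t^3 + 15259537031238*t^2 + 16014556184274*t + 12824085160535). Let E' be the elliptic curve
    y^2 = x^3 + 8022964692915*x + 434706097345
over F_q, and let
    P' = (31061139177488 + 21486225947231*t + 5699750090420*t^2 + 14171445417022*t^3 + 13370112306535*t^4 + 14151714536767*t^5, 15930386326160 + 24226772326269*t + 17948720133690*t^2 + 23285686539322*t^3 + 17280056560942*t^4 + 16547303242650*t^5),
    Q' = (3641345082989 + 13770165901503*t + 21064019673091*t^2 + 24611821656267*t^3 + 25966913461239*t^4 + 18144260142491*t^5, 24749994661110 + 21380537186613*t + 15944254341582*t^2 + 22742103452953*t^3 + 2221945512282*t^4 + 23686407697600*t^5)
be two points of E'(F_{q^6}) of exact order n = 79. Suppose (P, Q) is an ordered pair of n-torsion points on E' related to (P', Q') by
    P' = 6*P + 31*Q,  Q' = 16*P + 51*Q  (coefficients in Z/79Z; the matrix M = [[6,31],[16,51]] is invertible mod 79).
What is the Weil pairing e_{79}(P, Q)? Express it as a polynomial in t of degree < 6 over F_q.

22005905436802 + 7578013424681*t + 17388637781783*t^2 + 26867648609754*t^3 + 5610009796568*t^4 + 10501770092978*t^5

Alternating bilinearity on E[79] (values in mu_{79} in F_{31531719493861^6}) gives e(P',Q') = e(P,Q)^det(M).
det M = 6*51 - 31*16 = -190 = 47 (mod 79); 47^{-1} = 37 (mod 79).
Run Miller on y^2=x^3+8022964692915*x+434706097345 over F_{31531719493861}: ladder 1001111 (7 bits); e = f_P(D_Q)/f_Q(D_P).
e_{79}(P',Q') = 27207765351813 + 25553454098574*t + 16394641433725*t^2 + 18397568673327*t^3 + 11817512448788*t^4 + 8016827069559*t^5.
(27207765351813 + 25553454098574*t + 16394641433725*t^2 + 18397568673327*t^3 + 11817512448788*t^4 + 8016827069559*t^5)^{37} mod (31531719493861,f) = 22005905436802 + 7578013424681*t + 17388637781783*t^2 + 26867648609754*t^3 + 5610009796568*t^4 + 10501770092978*t^5.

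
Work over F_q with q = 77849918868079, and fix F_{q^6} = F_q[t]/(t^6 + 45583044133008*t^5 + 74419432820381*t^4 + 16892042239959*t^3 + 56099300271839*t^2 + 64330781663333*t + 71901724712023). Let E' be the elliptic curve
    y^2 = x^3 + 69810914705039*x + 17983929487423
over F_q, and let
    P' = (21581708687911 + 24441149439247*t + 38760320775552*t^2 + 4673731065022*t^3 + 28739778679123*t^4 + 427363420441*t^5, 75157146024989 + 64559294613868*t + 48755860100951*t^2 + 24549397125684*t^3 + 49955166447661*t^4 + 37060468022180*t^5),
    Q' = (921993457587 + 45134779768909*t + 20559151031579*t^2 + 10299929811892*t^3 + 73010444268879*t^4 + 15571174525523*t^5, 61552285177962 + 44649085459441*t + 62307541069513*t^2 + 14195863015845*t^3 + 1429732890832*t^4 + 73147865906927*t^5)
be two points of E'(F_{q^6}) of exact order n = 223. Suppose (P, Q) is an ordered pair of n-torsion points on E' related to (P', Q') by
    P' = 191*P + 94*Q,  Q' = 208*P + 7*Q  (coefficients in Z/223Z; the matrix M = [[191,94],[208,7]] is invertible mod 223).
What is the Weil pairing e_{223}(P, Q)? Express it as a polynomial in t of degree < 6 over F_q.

e_{223} is bilinear + alternating on E[223], so e_{223}(191*P + 94*Q, 208*P + 7*Q) = e_{223}(P,Q)^(191*7-94*208).
det M = 191*7 - 94*208 = -18215 = 71 (mod 223); 71^{-1} = 22 (mod 223).
Build f_{223,P'} and f_{223,Q'} via the 8-bit ladder of 223=11011111_2; evaluate at shifted divisors; quotient in F_{77849918868079^6}.
So e_{223}(P',Q') = 36440054498605 + 29432438540486*t + 59305797152158*t^2 + 61492703160097*t^3 + 36625674347402*t^4 + 1492941815441*t^5.
e_{223}(P,Q) = (36440054498605 + 29432438540486*t + 59305797152158*t^2 + 61492703160097*t^3 + 36625674347402*t^4 + 1492941815441*t^5)^{22} = 59974929350165 + 42602637862572*t + 49262995341336*t^2 + 14272886713564*t^3 + 16070419314411*t^4 + 8263803821202*t^5.

59974929350165 + 42602637862572*t + 49262995341336*t^2 + 14272886713564*t^3 + 16070419314411*t^4 + 8263803821202*t^5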